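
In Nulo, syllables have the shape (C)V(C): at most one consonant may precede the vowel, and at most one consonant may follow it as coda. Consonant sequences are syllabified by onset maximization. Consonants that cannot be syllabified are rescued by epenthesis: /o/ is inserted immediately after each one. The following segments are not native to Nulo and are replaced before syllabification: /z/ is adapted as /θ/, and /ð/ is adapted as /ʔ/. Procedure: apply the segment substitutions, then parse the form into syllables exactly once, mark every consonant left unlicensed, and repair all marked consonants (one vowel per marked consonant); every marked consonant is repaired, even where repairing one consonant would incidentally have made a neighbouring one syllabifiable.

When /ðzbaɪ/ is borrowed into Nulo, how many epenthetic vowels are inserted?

After substitution the input is /ʔθbaɪ/.
The unsyllabifiable consonants are /ʔ/, /θ/; each receives one epenthetic vowel.

2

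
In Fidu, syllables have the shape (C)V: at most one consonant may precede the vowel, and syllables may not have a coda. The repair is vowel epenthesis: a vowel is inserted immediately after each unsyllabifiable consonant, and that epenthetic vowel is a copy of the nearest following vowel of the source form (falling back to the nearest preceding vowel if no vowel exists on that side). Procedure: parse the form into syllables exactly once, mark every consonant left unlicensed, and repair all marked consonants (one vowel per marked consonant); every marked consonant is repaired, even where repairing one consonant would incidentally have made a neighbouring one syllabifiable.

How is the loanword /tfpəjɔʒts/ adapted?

Under (C)V, the unsyllabifiable consonants are /t/, /f/, /ʒ/, /t/, /s/ (no codas are permitted; onsets are limited to one consonant).
Inserting the epenthetic vowel yields /t/ → /tə/, /f/ → /fə/, /ʒ/ → /ʒɔ/, /t/ → /tɔ/, /s/ → /sɔ/.

təfəpəjɔʒɔtɔsɔ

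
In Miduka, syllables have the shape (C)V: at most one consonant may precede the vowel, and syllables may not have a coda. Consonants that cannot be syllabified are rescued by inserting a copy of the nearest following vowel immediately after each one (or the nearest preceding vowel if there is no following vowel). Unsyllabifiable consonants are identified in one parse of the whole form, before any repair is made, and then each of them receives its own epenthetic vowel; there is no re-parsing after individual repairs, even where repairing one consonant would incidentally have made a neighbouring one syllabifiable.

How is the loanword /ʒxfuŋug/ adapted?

Syllabifying with onset maximization leaves /ʒ/, /x/, /g/ stranded (no codas are permitted; onsets are limited to one consonant).
Each unlicensed consonant becomes the onset of a new syllable: /ʒ/ → /ʒu/, /x/ → /xu/, /g/ → /gu/.

ʒuxufuŋugu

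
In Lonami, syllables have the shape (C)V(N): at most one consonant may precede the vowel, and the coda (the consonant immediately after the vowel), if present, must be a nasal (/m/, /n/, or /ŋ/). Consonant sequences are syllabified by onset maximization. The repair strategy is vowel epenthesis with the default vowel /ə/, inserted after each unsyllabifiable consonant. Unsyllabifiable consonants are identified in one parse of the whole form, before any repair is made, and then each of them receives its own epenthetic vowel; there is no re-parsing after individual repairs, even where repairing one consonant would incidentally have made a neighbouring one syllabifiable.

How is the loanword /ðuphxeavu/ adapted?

Under (C)V(N), the unsyllabifiable consonants are /p/, /h/ (only a nasal (/m/, /n/, or /ŋ/) is licensed in coda position; onsets are limited to one consonant).
Inserting the epenthetic vowel yields /p/ → /pə/, /h/ → /hə/.

ðupəhəxeavu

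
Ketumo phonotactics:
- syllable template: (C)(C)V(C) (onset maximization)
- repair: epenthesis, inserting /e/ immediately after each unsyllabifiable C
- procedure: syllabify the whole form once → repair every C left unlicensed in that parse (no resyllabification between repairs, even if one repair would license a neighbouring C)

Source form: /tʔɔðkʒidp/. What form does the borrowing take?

tʔɔðkʒidpe

Syllabifying with onset maximization leaves /p/ stranded (at most one coda consonant is licensed; onsets may contain at most 2 consonants).
Each unlicensed consonant becomes the onset of a new syllable: /p/ → /pe/.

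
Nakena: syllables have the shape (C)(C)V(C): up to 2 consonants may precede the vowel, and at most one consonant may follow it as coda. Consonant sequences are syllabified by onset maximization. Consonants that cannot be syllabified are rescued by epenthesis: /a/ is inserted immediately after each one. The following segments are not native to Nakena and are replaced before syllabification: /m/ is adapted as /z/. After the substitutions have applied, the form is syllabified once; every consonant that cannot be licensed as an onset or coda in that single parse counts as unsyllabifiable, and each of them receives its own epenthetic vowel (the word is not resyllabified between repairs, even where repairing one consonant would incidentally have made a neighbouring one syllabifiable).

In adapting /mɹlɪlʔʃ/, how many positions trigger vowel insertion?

After substitution the input is /zɹlɪlʔʃ/.
The unsyllabifiable consonants are /z/, /ʔ/, /ʃ/; each receives one epenthetic vowel.

3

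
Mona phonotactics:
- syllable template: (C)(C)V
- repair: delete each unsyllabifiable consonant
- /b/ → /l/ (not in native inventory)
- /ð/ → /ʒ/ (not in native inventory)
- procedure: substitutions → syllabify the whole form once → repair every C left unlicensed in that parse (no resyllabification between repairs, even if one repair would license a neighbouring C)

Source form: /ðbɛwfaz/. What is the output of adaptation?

ʒlɛwfa

Substitution: /ð/ → /ʒ/, /b/ → /l/, giving /ʒlɛwfaz/.
Syllabifying with onset maximization leaves /z/ stranded (no codas are permitted; onsets may contain at most 2 consonants).
Deleting the stranded consonants removes /z/.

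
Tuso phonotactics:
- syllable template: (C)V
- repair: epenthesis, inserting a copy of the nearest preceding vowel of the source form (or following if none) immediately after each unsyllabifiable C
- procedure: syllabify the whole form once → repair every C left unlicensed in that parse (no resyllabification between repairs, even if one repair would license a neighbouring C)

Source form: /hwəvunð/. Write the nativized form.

həwəvunuðu

Under (C)V, the unsyllabifiable consonants are /h/, /n/, /ð/ (no codas are permitted; onsets are limited to one consonant).
Epenthesis after each stranded consonant: /h/ → /hə/, /n/ → /nu/, /ð/ → /ðu/.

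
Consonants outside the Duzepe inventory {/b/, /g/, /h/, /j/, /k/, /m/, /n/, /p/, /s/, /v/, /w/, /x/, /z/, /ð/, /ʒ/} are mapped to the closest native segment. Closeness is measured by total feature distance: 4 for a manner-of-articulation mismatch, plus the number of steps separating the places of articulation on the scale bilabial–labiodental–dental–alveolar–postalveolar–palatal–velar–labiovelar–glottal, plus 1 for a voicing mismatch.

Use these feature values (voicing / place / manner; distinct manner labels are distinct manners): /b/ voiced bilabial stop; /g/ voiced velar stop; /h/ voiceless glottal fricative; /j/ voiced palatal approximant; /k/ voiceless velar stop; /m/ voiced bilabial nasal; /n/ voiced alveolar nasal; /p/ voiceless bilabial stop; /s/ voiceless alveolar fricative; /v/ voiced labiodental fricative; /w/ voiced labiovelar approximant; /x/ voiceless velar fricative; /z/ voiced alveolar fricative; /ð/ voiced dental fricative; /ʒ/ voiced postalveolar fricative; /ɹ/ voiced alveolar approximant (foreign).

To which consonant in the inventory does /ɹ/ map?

j

/j/ is closest: same manner (approximant), place distance 2 (alveolar→palatal), same voicing; total 2. Next closest is /n/ at distance 4.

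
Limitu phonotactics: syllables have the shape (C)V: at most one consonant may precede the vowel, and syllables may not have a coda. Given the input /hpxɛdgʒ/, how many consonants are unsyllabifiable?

5

The consonants /h/, /p/, /d/, /g/, /ʒ/ cannot be parsed into a legal (C)V syllable (no codas are permitted; onsets are limited to one consonant).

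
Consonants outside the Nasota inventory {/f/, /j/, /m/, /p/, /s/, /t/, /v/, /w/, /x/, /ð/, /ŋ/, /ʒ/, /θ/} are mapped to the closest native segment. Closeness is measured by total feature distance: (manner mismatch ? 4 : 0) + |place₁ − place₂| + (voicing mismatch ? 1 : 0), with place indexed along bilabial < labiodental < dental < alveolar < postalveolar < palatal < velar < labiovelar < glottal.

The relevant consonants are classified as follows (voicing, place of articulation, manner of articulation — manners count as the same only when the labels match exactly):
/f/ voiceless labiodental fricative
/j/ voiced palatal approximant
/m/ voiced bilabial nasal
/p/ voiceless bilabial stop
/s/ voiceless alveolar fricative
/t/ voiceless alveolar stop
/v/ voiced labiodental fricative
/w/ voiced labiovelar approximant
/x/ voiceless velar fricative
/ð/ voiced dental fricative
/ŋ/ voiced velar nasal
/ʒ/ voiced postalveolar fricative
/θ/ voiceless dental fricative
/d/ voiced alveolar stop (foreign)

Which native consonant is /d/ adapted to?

/t/ is closest: same manner (stop), place distance 0 (alveolar→alveolar), voicing differs (+1); total 1. Next closest is /p/ at distance 4.

t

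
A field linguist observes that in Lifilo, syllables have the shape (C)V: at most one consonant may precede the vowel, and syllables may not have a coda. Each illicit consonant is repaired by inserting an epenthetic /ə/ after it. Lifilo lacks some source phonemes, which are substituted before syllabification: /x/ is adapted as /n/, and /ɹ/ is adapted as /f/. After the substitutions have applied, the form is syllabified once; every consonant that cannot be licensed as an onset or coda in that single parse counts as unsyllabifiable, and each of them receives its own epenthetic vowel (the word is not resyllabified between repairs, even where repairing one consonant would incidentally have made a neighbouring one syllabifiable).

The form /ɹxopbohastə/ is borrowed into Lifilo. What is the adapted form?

fənopəbohasətə

Substitution: /ɹ/ → /f/, /x/ → /n/, giving /fnopbohastə/.
Under (C)V, the unsyllabifiable consonants are /f/, /p/, /s/ (no codas are permitted; onsets are limited to one consonant).
Each unlicensed consonant becomes the onset of a new syllable: /f/ → /fə/, /p/ → /pə/, /s/ → /sə/.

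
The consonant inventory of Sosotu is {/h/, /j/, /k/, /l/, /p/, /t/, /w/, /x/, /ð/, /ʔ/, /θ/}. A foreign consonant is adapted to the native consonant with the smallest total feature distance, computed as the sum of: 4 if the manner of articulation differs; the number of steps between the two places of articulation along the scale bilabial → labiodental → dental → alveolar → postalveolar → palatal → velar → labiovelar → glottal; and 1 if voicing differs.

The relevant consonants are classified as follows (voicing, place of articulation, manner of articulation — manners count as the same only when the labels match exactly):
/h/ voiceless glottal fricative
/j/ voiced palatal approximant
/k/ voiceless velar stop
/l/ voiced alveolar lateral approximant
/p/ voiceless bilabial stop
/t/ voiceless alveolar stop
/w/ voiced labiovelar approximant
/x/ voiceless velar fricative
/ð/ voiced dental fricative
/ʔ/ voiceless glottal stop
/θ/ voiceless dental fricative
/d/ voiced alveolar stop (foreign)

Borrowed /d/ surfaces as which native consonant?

t

/t/ is closest: same manner (stop), place distance 0 (alveolar→alveolar), voicing differs (+1); total 1. Next closest is /k/ at distance 4.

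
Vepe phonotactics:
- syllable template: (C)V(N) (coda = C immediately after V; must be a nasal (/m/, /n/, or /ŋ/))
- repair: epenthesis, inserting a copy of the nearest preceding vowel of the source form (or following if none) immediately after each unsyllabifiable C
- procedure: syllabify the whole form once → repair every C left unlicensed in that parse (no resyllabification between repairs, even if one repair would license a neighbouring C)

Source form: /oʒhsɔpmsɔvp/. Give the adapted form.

Under (C)V(N), the unsyllabifiable consonants are /ʒ/, /h/, /p/, /m/, /v/, /p/ (only a nasal (/m/, /n/, or /ŋ/) is licensed in coda position; onsets are limited to one consonant).
Each unlicensed consonant becomes the onset of a new syllable: /ʒ/ → /ʒo/, /h/ → /ho/, /p/ → /pɔ/, /m/ → /mɔ/, /v/ → /vɔ/, /p/ → /pɔ/.

oʒohosɔpɔmɔsɔvɔpɔ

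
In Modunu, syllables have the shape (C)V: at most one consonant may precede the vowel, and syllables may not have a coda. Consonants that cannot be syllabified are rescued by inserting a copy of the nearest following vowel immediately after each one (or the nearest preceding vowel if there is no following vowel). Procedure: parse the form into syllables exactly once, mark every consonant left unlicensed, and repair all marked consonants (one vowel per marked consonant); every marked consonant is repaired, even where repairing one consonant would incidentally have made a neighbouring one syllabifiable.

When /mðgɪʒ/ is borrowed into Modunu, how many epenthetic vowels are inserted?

3

The unsyllabifiable consonants are /m/, /ð/, /ʒ/; each receives one epenthetic vowel.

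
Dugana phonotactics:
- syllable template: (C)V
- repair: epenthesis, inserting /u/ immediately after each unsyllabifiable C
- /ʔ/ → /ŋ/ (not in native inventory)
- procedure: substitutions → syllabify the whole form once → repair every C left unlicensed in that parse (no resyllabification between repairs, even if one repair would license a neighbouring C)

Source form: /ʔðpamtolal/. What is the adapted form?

ŋuðupamutolalu

Substitution: /ʔ/ → /ŋ/, giving /ŋðpamtolal/.
Under (C)V, the unsyllabifiable consonants are /ŋ/, /ð/, /m/, /l/ (no codas are permitted; onsets are limited to one consonant).
Inserting the epenthetic vowel yields /ŋ/ → /ŋu/, /ð/ → /ðu/, /m/ → /mu/, /l/ → /lu/.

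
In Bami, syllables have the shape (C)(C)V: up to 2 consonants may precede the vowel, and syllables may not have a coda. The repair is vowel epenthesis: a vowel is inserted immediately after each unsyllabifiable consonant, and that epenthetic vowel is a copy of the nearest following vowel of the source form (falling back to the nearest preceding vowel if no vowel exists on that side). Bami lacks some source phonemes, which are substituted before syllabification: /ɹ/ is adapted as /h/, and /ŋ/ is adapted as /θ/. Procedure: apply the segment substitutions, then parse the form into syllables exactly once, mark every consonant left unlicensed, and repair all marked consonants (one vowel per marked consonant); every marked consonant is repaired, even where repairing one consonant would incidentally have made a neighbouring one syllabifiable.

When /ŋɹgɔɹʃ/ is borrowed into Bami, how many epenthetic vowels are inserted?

After substitution the input is /θhgɔhʃ/.
The unsyllabifiable consonants are /θ/, /h/, /ʃ/; each receives one epenthetic vowel.

3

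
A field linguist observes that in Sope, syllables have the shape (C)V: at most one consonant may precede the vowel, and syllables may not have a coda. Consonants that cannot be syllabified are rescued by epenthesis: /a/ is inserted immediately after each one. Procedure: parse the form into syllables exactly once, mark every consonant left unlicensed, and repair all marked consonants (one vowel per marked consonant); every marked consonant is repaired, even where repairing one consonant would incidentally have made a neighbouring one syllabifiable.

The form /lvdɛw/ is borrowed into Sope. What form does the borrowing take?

Syllabifying with onset maximization leaves /l/, /v/, /w/ stranded (no codas are permitted; onsets are limited to one consonant).
Inserting the epenthetic vowel yields /l/ → /la/, /v/ → /va/, /w/ → /wa/.

lavadɛwa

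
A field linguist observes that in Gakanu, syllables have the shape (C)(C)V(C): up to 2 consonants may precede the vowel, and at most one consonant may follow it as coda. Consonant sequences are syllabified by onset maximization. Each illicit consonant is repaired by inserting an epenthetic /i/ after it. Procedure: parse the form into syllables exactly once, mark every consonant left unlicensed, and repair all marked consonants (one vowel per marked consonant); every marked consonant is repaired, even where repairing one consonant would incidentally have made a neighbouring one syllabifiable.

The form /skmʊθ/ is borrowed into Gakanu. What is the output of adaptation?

sikmʊθ

Syllabifying with onset maximization leaves /s/ stranded (at most one coda consonant is licensed; onsets may contain at most 2 consonants).
Inserting the epenthetic vowel yields /s/ → /si/.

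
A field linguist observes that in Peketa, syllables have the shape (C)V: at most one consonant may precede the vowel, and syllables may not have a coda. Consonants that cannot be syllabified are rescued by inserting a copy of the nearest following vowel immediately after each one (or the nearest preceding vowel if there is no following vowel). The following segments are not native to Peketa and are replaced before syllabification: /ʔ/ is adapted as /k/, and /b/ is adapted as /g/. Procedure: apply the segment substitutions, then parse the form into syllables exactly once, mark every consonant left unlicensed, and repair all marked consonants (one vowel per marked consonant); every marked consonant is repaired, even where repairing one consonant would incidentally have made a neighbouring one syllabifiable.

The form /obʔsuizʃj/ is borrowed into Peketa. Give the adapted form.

Substitution: /b/ → /g/, /ʔ/ → /k/, giving /ogksuizʃj/.
Under (C)V, the unsyllabifiable consonants are /g/, /k/, /z/, /ʃ/, /j/ (no codas are permitted; onsets are limited to one consonant).
Each unlicensed consonant becomes the onset of a new syllable: /g/ → /gu/, /k/ → /ku/, /z/ → /zi/, /ʃ/ → /ʃi/, /j/ → /ji/.

ogukusuiziʃiji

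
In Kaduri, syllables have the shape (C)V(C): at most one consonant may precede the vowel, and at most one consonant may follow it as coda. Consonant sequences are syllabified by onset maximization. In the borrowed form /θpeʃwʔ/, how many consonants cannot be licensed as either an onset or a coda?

3

Syllabifying with onset maximization leaves /θ/, /w/, /ʔ/ stranded (at most one coda consonant is licensed; onsets are limited to one consonant).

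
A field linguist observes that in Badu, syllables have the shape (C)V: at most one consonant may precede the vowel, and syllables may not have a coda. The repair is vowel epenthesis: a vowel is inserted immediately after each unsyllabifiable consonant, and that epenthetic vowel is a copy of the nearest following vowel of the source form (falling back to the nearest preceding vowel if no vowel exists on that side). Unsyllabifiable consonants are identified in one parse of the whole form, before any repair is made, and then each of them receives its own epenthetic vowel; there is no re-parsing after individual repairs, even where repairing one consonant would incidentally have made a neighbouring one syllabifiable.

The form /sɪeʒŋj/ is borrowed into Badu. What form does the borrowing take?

sɪeʒeŋeje

Syllabifying with onset maximization leaves /ʒ/, /ŋ/, /j/ stranded (no codas are permitted; onsets are limited to one consonant).
Inserting the epenthetic vowel yields /ʒ/ → /ʒe/, /ŋ/ → /ŋe/, /j/ → /je/.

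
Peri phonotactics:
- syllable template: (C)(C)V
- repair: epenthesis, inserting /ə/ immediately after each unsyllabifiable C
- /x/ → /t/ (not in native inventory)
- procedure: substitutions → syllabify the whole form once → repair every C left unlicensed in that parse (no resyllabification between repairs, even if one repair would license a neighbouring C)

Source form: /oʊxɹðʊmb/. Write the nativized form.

Substitution: /x/ → /t/, giving /oʊtɹðʊmb/.
Syllabifying with onset maximization leaves /t/, /m/, /b/ stranded (no codas are permitted; onsets may contain at most 2 consonants).
Epenthesis after each stranded consonant: /t/ → /tə/, /m/ → /mə/, /b/ → /bə/.

oʊtəɹðʊməbə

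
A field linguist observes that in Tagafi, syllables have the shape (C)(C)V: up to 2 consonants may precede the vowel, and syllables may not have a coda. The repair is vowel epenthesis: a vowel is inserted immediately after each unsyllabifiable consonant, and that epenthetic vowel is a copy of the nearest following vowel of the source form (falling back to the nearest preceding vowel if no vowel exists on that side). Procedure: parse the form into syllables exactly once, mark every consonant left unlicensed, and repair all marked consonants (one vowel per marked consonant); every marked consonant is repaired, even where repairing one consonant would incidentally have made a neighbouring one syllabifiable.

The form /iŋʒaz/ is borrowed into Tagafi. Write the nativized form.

iŋʒaza

Syllabifying with onset maximization leaves /z/ stranded (no codas are permitted; onsets may contain at most 2 consonants).
Each unlicensed consonant becomes the onset of a new syllable: /z/ → /za/.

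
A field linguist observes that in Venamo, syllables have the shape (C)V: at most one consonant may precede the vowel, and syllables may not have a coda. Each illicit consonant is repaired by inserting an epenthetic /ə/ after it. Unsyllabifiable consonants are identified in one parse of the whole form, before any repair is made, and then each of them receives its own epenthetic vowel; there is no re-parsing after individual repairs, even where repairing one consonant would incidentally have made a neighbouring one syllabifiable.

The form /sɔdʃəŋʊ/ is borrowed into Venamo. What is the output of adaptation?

sɔdəʃəŋʊ

The consonants /d/ cannot be parsed into a legal (C)V syllable (no codas are permitted; onsets are limited to one consonant).
Inserting the epenthetic vowel yields /d/ → /də/.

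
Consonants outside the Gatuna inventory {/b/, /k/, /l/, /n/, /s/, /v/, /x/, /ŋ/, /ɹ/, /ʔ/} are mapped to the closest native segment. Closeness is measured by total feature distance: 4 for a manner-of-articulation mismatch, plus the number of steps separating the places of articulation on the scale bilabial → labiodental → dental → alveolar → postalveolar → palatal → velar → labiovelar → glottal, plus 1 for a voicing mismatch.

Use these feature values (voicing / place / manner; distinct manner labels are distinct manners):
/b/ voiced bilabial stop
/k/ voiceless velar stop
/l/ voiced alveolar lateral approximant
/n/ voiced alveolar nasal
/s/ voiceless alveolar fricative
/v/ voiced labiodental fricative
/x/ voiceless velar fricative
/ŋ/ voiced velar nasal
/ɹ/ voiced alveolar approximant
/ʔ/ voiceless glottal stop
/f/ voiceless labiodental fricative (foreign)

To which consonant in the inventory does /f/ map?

v

/v/ is closest: same manner (fricative), place distance 0 (labiodental→labiodental), voicing differs (+1); total 1. Next closest is /s/ at distance 2.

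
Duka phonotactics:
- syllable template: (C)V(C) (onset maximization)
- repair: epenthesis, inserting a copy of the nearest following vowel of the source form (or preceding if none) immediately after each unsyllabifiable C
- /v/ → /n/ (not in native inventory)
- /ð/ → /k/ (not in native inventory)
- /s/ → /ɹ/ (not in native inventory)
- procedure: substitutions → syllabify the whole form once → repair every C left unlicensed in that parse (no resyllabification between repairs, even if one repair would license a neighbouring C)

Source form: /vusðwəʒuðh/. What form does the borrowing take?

nuɹkəwəʒukhu

Substitution: /v/ → /n/, /s/ → /ɹ/, /ð/ → /k/, giving /nuɹkwəʒukh/.
Under (C)V(C), the unsyllabifiable consonants are /k/, /h/ (at most one coda consonant is licensed; onsets are limited to one consonant).
Inserting the epenthetic vowel yields /k/ → /kə/, /h/ → /hu/.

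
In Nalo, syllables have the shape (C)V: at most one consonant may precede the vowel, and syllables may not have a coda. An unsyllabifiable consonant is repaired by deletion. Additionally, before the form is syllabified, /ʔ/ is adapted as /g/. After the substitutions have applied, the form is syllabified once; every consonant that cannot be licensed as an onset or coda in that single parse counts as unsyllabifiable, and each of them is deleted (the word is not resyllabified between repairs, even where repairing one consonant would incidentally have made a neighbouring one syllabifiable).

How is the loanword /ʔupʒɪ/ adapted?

guʒɪ

Substitution: /ʔ/ → /g/, giving /gupʒɪ/.
Syllabifying with onset maximization leaves /p/ stranded (no codas are permitted; onsets are limited to one consonant).
Deleting the stranded consonants removes /p/.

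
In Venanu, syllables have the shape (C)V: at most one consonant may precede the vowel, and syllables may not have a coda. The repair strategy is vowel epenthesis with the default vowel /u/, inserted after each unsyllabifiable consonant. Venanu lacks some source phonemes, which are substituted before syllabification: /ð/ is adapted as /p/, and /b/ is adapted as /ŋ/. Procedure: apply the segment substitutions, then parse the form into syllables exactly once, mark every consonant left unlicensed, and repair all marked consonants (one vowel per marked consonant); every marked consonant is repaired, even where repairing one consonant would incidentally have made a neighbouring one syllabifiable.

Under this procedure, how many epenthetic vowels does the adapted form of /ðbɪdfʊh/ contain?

After substitution the input is /pŋɪdfʊh/.
The unsyllabifiable consonants are /p/, /d/, /h/; each receives one epenthetic vowel.

3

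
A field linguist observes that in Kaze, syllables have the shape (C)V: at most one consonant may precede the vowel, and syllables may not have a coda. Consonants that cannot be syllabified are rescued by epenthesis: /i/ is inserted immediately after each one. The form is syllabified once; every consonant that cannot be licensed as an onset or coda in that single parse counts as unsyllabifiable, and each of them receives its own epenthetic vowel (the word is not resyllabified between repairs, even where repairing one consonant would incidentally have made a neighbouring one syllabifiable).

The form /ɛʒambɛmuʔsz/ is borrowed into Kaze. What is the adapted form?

Under (C)V, the unsyllabifiable consonants are /m/, /ʔ/, /s/, /z/ (no codas are permitted; onsets are limited to one consonant).
Epenthesis after each stranded consonant: /m/ → /mi/, /ʔ/ → /ʔi/, /s/ → /si/, /z/ → /zi/.

ɛʒamibɛmuʔisizi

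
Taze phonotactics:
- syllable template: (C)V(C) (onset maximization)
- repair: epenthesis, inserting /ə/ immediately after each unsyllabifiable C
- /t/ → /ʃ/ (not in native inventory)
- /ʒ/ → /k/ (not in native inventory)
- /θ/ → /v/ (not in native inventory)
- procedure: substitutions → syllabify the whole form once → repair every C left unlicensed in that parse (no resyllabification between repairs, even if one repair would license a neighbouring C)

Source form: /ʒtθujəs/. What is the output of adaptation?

Substitution: /ʒ/ → /k/, /t/ → /ʃ/, /θ/ → /v/, giving /kʃvujəs/.
The consonants /k/, /ʃ/ cannot be parsed into a legal (C)V(C) syllable (at most one coda consonant is licensed; onsets are limited to one consonant).
Inserting the epenthetic vowel yields /k/ → /kə/, /ʃ/ → /ʃə/.

kəʃəvujəs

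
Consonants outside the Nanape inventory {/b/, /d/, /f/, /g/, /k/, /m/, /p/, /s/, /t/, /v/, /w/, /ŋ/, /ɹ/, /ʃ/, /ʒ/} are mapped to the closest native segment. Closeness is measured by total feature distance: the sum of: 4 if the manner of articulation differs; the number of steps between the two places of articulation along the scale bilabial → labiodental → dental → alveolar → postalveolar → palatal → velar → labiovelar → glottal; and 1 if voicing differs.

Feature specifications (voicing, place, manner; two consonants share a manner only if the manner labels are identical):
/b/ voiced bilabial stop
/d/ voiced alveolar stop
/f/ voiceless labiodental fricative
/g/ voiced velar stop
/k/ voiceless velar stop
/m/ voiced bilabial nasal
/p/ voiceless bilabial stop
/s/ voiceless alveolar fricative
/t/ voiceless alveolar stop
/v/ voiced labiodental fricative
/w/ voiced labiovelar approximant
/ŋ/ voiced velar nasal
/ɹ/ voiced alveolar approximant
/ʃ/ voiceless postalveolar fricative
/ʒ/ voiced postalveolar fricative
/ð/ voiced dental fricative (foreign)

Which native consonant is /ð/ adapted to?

v

/v/ is closest: same manner (fricative), place distance 1 (dental→labiodental), same voicing; total 1. Next closest is /f/ at distance 2.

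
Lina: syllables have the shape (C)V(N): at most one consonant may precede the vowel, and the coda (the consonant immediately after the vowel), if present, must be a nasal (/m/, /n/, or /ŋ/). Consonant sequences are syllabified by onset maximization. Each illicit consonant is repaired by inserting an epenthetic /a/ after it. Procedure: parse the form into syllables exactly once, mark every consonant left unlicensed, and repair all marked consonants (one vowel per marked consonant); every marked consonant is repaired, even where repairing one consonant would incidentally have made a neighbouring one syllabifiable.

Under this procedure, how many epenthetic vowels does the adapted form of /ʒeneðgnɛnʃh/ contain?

4

The unsyllabifiable consonants are /ð/, /g/, /ʃ/, /h/; each receives one epenthetic vowel.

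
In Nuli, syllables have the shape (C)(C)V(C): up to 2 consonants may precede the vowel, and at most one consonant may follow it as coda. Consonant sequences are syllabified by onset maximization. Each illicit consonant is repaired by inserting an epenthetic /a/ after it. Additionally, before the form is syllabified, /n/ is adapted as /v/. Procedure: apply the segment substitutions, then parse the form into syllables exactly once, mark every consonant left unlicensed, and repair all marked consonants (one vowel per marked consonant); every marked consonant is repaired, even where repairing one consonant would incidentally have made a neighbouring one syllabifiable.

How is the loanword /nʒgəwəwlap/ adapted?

Substitution: /n/ → /v/, giving /vʒgəwəwlap/.
The consonants /v/ cannot be parsed into a legal (C)(C)V(C) syllable (at most one coda consonant is licensed; onsets may contain at most 2 consonants).
Epenthesis after each stranded consonant: /v/ → /va/.

vaʒgəwəwlap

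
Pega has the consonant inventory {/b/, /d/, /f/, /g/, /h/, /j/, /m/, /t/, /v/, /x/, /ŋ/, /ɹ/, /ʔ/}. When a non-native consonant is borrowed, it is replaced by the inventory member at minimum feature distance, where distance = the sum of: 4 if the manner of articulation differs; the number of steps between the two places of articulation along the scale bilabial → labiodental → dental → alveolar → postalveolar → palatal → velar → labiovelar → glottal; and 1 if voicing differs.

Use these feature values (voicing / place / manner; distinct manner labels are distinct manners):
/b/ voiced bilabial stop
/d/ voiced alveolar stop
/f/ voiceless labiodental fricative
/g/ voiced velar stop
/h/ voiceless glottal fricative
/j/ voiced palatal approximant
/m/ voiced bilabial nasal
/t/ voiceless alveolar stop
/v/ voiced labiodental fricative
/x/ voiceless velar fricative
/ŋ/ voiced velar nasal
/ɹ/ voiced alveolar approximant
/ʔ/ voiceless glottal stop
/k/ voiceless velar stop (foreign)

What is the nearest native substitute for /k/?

g

/g/ is closest: same manner (stop), place distance 0 (velar→velar), voicing differs (+1); total 1. Next closest is /ʔ/ at distance 2.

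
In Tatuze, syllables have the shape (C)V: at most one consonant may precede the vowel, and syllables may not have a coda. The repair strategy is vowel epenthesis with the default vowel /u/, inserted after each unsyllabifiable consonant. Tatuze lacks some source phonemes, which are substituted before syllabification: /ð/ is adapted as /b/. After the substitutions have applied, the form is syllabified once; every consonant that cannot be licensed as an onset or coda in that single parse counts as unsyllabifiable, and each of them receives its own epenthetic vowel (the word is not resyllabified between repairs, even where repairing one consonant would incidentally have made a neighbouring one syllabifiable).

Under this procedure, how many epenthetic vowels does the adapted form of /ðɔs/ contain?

After substitution the input is /bɔs/.
The unsyllabifiable consonants are /s/; each receives one epenthetic vowel.

1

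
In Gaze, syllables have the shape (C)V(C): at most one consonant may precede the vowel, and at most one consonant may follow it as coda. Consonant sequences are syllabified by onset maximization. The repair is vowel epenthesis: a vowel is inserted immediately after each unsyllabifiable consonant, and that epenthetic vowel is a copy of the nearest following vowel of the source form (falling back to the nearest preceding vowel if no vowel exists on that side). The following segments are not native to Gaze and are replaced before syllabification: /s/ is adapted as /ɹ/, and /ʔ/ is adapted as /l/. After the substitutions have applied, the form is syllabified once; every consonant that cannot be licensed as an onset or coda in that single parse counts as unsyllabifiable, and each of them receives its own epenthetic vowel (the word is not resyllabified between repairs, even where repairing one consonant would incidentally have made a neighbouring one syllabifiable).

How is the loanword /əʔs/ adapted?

əlɹə

Substitution: /ʔ/ → /l/, /s/ → /ɹ/, giving /əlɹ/.
Syllabifying with onset maximization leaves /ɹ/ stranded (at most one coda consonant is licensed; onsets are limited to one consonant).
Each unlicensed consonant becomes the onset of a new syllable: /ɹ/ → /ɹə/.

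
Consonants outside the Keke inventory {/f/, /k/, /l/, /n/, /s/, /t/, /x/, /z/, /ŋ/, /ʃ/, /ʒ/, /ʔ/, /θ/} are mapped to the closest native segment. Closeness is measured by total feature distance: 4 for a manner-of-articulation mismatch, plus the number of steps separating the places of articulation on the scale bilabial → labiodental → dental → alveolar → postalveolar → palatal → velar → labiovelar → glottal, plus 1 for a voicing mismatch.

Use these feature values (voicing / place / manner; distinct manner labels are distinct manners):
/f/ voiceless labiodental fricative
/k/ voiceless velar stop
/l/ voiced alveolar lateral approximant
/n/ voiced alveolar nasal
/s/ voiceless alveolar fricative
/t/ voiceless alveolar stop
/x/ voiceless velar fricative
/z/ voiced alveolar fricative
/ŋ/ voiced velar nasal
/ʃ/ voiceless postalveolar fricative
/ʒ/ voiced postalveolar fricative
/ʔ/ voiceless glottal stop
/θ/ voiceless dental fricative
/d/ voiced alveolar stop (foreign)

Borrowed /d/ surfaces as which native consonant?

t

/t/ is closest: same manner (stop), place distance 0 (alveolar→alveolar), voicing differs (+1); total 1. Next closest is /k/ at distance 4.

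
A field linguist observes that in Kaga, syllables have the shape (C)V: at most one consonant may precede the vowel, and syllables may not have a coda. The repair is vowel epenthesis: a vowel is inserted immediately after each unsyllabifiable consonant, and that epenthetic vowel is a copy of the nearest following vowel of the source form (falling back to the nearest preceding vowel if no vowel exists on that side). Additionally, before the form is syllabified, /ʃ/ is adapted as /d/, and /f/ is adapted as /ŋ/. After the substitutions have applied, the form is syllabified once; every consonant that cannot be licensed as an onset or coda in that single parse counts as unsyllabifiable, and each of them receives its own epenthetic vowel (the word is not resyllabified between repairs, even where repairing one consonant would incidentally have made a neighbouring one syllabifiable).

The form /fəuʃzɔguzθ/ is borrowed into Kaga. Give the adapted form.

Substitution: /f/ → /ŋ/, /ʃ/ → /d/, giving /ŋəudzɔguzθ/.
The consonants /d/, /z/, /θ/ cannot be parsed into a legal (C)V syllable (no codas are permitted; onsets are limited to one consonant).
Epenthesis after each stranded consonant: /d/ → /dɔ/, /z/ → /zu/, /θ/ → /θu/.

ŋəudɔzɔguzuθu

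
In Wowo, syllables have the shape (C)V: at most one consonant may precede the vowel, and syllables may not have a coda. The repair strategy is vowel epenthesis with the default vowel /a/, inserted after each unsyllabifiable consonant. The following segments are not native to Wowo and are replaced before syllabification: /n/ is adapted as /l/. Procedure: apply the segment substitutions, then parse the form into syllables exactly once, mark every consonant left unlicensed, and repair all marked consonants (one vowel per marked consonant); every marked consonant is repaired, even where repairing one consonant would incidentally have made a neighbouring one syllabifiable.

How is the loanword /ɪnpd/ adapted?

ɪlapada

Substitution: /n/ → /l/, giving /ɪlpd/.
Under (C)V, the unsyllabifiable consonants are /l/, /p/, /d/ (no codas are permitted; onsets are limited to one consonant).
Each unlicensed consonant becomes the onset of a new syllable: /l/ → /la/, /p/ → /pa/, /d/ → /da/.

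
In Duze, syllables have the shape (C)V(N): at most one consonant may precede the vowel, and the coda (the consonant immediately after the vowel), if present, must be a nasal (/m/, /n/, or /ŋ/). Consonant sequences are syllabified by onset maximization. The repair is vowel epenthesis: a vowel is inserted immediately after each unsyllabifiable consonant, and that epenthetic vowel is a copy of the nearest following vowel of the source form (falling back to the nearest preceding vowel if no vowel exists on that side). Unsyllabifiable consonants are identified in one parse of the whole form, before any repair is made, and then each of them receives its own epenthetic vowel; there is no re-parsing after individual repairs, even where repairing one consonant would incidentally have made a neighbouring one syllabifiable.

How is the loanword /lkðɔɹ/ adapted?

lɔkɔðɔɹɔ

The consonants /l/, /k/, /ɹ/ cannot be parsed into a legal (C)V(N) syllable (only a nasal (/m/, /n/, or /ŋ/) is licensed in coda position; onsets are limited to one consonant).
Epenthesis after each stranded consonant: /l/ → /lɔ/, /k/ → /kɔ/, /ɹ/ → /ɹɔ/.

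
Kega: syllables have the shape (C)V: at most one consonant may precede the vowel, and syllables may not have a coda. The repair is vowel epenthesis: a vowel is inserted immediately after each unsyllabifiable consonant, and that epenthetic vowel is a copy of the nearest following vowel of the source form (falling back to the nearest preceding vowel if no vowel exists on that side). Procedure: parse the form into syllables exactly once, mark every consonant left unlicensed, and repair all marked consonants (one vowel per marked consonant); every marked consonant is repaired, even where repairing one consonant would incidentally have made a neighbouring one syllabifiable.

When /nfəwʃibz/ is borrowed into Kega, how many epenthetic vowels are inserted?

The unsyllabifiable consonants are /n/, /w/, /b/, /z/; each receives one epenthetic vowel.

4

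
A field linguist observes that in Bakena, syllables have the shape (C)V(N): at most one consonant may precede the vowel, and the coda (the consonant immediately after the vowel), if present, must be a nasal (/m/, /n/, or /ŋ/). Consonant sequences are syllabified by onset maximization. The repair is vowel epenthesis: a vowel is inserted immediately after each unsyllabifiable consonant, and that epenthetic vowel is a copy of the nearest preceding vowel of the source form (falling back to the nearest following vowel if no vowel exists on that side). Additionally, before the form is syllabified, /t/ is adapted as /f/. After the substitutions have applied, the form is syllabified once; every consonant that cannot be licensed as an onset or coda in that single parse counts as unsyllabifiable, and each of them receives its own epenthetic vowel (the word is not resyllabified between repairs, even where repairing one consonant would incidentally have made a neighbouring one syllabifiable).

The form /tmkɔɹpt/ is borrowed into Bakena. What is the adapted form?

fɔmɔkɔɹɔpɔfɔ

Substitution: /t/ → /f/, giving /fmkɔɹpf/.
Under (C)V(N), the unsyllabifiable consonants are /f/, /m/, /ɹ/, /p/, /f/ (only a nasal (/m/, /n/, or /ŋ/) is licensed in coda position; onsets are limited to one consonant).
Inserting the epenthetic vowel yields /f/ → /fɔ/, /m/ → /mɔ/, /ɹ/ → /ɹɔ/, /p/ → /pɔ/, /f/ → /fɔ/.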